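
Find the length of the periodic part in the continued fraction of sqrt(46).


Run the CF algorithm for sqrt(46).
a_0 = floor(sqrt(46)) = 6; set m_0=0, q_0=1.
Recurrence: m' = q*a - m,  q' = (d - m'^2)/q,  a' = floor((a_0 + m')/q').
  step 1: m=6, q=10, a=1
  step 2: m=4, q=3, a=3
  step 3: m=5, q=7, a=1
  step 4: m=2, q=6, a=1
  step 5: m=4, q=5, a=2
  step 6: m=6, q=2, a=6
  step 7: m=6, q=5, a=2
  step 8: m=4, q=6, a=1
  step 9: m=2, q=7, a=1
  step 10: m=5, q=3, a=3
  step 11: m=4, q=10, a=1
  step 12: m=6, q=1, a=12
a_12 = 2*a_0 = 12, so the period closes here.
sqrt(46) = [6; 1, 3, 1, 1, 2, 6, 2, 1, 1, 3, 1, 12]
Period length = 12

12


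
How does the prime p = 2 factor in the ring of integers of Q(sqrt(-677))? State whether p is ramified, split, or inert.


K = Q(sqrt(-677)). Since d mod 4 = 3, disc(K) = -2708.
Check p | disc: -2708 mod 2 = 0.
p divides disc, so p ramifies: (p) = P^2 with e=2, f=1, g=1.
Therefore p is ramified.

ramified


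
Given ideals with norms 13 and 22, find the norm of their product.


N(IJ) = N(I) * N(J)
= 13 * 22
= 286

286


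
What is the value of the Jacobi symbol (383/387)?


Compute (383/387) via quadratic reciprocity:
  reciprocity: (383/387) -> -(387/383)
  reduce: (4/383)
  pull out 2: (2/383) = +1  (since 383 mod 8 = 7)
  pull out 2: (2/383) = +1  (since 383 mod 8 = 7)
  (1/383) = 1
Product of signs = -1

-1


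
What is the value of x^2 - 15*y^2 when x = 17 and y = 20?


x^2 - d*y^2
= 17^2 - 15*20^2
= 289 - 6000
= -5711

-5711


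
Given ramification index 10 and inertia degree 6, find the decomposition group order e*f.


|D_P| = e * f
= 10 * 6
= 60

60


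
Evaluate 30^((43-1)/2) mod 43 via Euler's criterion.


p = 43 is prime and the exponent is (p-1)/2 = 21, so by Euler's criterion 30^21 = (30/43) = +1 or -1 mod 43.
Compute by square-and-multiply:
  21 = 16 + 4 + 1 (binary 10101)
  Repeated squaring mod 43: 30^1 = 30, 30^2 = 40, 30^4 = 9, 30^8 = 38, 30^16 = 25
  30^21 = 30^16 * 30^4 * 30^1 = 25 * 9 * 30 mod 43
    25 * 9 = 225 = 10 mod 43
    10 * 30 = 300 = 42 mod 43
  30^21 = 42 mod 43
Result 42 = p - 1 = -1 mod 43: 30 is a quadratic non-residue mod 43. As a residue in [0, p-1] the value is 42.
30^21 mod 43 = 42

42


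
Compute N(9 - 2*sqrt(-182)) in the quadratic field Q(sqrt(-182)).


N(a + b*sqrt(d)) = a^2 - d*b^2
= (9)^2 - (-182)*(-2)^2
= 81 + 728
= 809

809


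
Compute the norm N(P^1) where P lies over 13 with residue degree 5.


N(P^a) = p^(a*f)
= 13^(1*5)
= 13^5
= 371293

371293


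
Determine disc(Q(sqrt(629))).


For K = Q(sqrt(d)) with d squarefree: disc(K) = d if d = 1 mod 4, and disc(K) = 4d if d = 2 or 3 mod 4.
Here d = 629, and d mod 4 = 1.
d = 1 mod 4 (O_K = Z[(1+sqrt(d))/2]), so disc(K) = d = 629

629


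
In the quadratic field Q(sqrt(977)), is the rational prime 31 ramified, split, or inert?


K = Q(sqrt(977)). Since d mod 4 = 1, disc(K) = 977.
Check p | disc: 977 mod 31 = 16.
p does not divide disc. Compute Legendre symbol (d/p):
16^((31-1)/2) mod 31 = 1
(d/p) = 1, so p splits: (p) = P*P' with e=1, f=1, g=2.
Therefore p is split.

split


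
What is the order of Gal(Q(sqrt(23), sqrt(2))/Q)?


The 2 square roots of distinct primes are multiplicatively independent over Q,
so [K:Q] = 2^2 and Gal(K/Q) is isomorphic to (Z/2Z)^2.
|Gal| = 2^2 = 4

4


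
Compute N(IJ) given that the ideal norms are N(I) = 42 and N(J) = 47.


N(IJ) = N(I) * N(J)
= 42 * 47
= 1974

1974


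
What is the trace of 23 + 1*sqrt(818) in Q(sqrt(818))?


Tr(a + b*sqrt(d)) = (a + b*sqrt(d)) + (a - b*sqrt(d)) = 2a
= 2 * (23)
= 46

46


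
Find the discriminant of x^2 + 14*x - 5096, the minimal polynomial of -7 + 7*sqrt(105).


The element -7 + 7*sqrt(105) has minimal polynomial:
x^2 + 14*x - 5096
Discriminant = (14)^2 - 4*(-5096)
= 196 + 20384
= 20580

20580


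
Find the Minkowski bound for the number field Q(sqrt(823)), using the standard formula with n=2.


d = 823, d mod 4 = 3, so disc(K) = 4d = 3292; |disc(K)| = 3292
Real quadratic field, so n = 2, s = r2 = 0, r1 = 2
M = (n!/n^n) * (4/pi)^s * sqrt(|disc(K)|) = (2!/2^2) * (4/pi)^0 * sqrt(3292)
= 0.5 * 1.000000 * 57.375953
= 28.6880

28.6880


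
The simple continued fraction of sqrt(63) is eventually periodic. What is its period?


Run the CF algorithm for sqrt(63).
a_0 = floor(sqrt(63)) = 7; set m_0=0, q_0=1.
Recurrence: m' = q*a - m,  q' = (d - m'^2)/q,  a' = floor((a_0 + m')/q').
  step 1: m=7, q=14, a=1
  step 2: m=7, q=1, a=14
a_2 = 2*a_0 = 14, so the period closes here.
sqrt(63) = [7; 1, 14]
Period length = 2

2


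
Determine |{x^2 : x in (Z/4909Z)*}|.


For prime p, the number of non-zero quadratic residues is (p-1)/2.
= (4909-1)/2
= 2454

2454


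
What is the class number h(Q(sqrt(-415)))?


K = Q(sqrt(-415)). d mod 4 = 1, so D = disc(K) = d = -415
h(K) equals the number of primitive reduced positive-definite forms (a, b, c) = a*x^2 + b*x*y + c*y^2 with b^2 - 4ac = D,
where reduced means |b| <= a <= c, with b >= 0 whenever |b| = a or a = c, and primitive means gcd(a, b, c) = 1.
Reduced forces 3a^2 <= |D| = 415, so 1 <= a <= 11; b must have the parity of D, and c = (b^2 - D)/(4a) must be an integer >= a.
Enumerate a = 1..11, b in [-a, a]:
  a=1: (1, 1, 104)  [1]
  a=2: (2, -1, 52), (2, 1, 52)  [2]
  a=3: none
  a=4: (4, -1, 26), (4, 1, 26)  [2]
  a=5: (5, 5, 22)  [1]
  a=6..7: none
  a=8: (8, -1, 13), (8, 1, 13)  [2]
  a=9: none
  a=10: (10, -5, 11), (10, 5, 11)  [2]
  a=11: none
Total reduced forms: 1 + 2 + 2 + 1 + 2 + 2 = 10
h = 10

10


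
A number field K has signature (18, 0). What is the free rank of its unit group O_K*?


By Dirichlet's unit theorem:
rank = r1 + r2 - 1
= 18 + 0 - 1
= 17

17


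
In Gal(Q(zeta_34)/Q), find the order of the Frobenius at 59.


The Frobenius at p in Gal(Q(zeta_n)/Q) = (Z/nZ)* is the class of p, so its order is ord_34(59), the smallest k >= 1 with 59^k = 1 mod 34.
n = 34 = 2 * 17, phi(34) = 16; the order divides phi(n).
Divisors of 16: 1, 2, 4, 8, 16
Repeated squaring mod 34: 59^1 = 25, 59^2 = 13, 59^4 = 33, 59^8 = 1, 59^16 = 1
Test divisors in increasing order:
  k=1: 59^1 = 25 mod 34
  k=2: 59^2 = 13 mod 34
  k=4: 59^4 = 33 mod 34
  k=8: 59^8 = 1 mod 34  <- first divisor giving 1
Order = 8

8


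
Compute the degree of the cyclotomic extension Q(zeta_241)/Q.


The degree equals Euler's totient phi(241).
241 = 241
phi(241) = 240

240


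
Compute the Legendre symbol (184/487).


p = 487 is prime, so compute (184/487) with the reciprocity algorithm (Jacobi-symbol steps: pull out 2s via (2/n), flip via reciprocity, reduce):
  pull out 2: (2/487) = +1  (since 487 mod 8 = 7)
  pull out 2: (2/487) = +1  (since 487 mod 8 = 7)
  pull out 2: (2/487) = +1  (since 487 mod 8 = 7)
  reciprocity: (23/487) -> -(487/23)
  reduce: (4/23)
  pull out 2: (2/23) = +1  (since 23 mod 8 = 7)
  pull out 2: (2/23) = +1  (since 23 mod 8 = 7)
  (1/23) = 1
Product of signs = -1
(184/487) = -1

-1


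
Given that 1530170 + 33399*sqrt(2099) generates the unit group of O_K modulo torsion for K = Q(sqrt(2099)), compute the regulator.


epsilon = 1530170 + 33399*sqrt(2099)
= 3.0603e+06
R = ln(3.0603e+06)
= 14.9340

14.9340


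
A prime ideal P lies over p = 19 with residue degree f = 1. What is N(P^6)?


N(P^a) = p^(a*f)
= 19^(6*1)
= 19^6
= 47045881

47045881


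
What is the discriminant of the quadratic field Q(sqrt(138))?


For K = Q(sqrt(d)) with d squarefree: disc(K) = d if d = 1 mod 4, and disc(K) = 4d if d = 2 or 3 mod 4.
Here d = 138, and d mod 4 = 2.
d = 2 mod 4, not 1 (O_K = Z[sqrt(d)]), so disc(K) = 4d = 4 * (138) = 552

552


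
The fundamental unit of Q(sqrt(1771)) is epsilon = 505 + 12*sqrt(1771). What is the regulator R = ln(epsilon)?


epsilon = 505 + 12*sqrt(1771)
= 1009.9990
R = ln(1009.9990)
= 6.9177

6.9177


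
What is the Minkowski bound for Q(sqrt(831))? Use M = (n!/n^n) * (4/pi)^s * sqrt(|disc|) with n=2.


d = 831, d mod 4 = 3, so disc(K) = 4d = 3324; |disc(K)| = 3324
Real quadratic field, so n = 2, s = r2 = 0, r1 = 2
M = (n!/n^n) * (4/pi)^s * sqrt(|disc(K)|) = (2!/2^2) * (4/pi)^0 * sqrt(3324)
= 0.5 * 1.000000 * 57.654141
= 28.8271

28.8271


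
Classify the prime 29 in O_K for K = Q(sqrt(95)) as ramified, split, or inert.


K = Q(sqrt(95)). Since d mod 4 = 3, disc(K) = 380.
Check p | disc: 380 mod 29 = 3.
p does not divide disc. Compute Legendre symbol (d/p):
8^((29-1)/2) mod 29 = -1
(d/p) = -1, so p is inert: (p) stays prime with e=1, f=2, g=1.
Therefore p is inert.

inert


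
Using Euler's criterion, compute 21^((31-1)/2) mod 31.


p = 31 is prime and the exponent is (p-1)/2 = 15, so by Euler's criterion 21^15 = (21/31) = +1 or -1 mod 31.
Compute by square-and-multiply:
  15 = 8 + 4 + 2 + 1 (binary 1111)
  Repeated squaring mod 31: 21^1 = 21, 21^2 = 7, 21^4 = 18, 21^8 = 14
  21^15 = 21^8 * 21^4 * 21^2 * 21^1 = 14 * 18 * 7 * 21 mod 31
    14 * 18 = 252 = 4 mod 31
    4 * 7 = 28 = 28 mod 31
    28 * 21 = 588 = 30 mod 31
  21^15 = 30 mod 31
Result 30 = p - 1 = -1 mod 31: 21 is a quadratic non-residue mod 31. As a residue in [0, p-1] the value is 30.
21^15 mod 31 = 30

30


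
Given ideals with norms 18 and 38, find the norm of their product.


N(IJ) = N(I) * N(J)
= 18 * 38
= 684

684


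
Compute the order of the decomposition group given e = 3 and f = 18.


|D_P| = e * f
= 3 * 18
= 54

54


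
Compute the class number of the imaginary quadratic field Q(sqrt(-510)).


K = Q(sqrt(-510)). d mod 4 = 2, so D = disc(K) = 4d = -2040
h(K) equals the number of primitive reduced positive-definite forms (a, b, c) = a*x^2 + b*x*y + c*y^2 with b^2 - 4ac = D,
where reduced means |b| <= a <= c, with b >= 0 whenever |b| = a or a = c, and primitive means gcd(a, b, c) = 1.
Reduced forces 3a^2 <= |D| = 2040, so 1 <= a <= 26; b must have the parity of D, and c = (b^2 - D)/(4a) must be an integer >= a.
Enumerate a = 1..26, b in [-a, a]:
  a=1: (1, 0, 510)  [1]
  a=2: (2, 0, 255)  [1]
  a=3: (3, 0, 170)  [1]
  a=4: none
  a=5: (5, 0, 102)  [1]
  a=6: (6, 0, 85)  [1]
  a=7: (7, -2, 73), (7, 2, 73)  [2]
  a=8..9: none
  a=10: (10, 0, 51)  [1]
  a=11..12: none
  a=13: (13, -12, 42), (13, 12, 42)  [2]
  a=14: (14, -12, 39), (14, 12, 39)  [2]
  a=15: (15, 0, 34)  [1]
  a=16: none
  a=17: (17, 0, 30)  [1]
  a=18..20: none
  a=21: (21, -12, 26), (21, 12, 26)  [2]
  a=22..26: none
Total reduced forms: 1 + 1 + 1 + 1 + 1 + 2 + 1 + 2 + 2 + 1 + 1 + 2 = 16
h = 16

16


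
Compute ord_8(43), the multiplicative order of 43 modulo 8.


We want ord_8(43), the smallest k >= 1 with 43^k = 1 mod 8.
n = 8 = 2^3, phi(8) = 4; the order divides phi(n).
Divisors of 4: 1, 2, 4
Repeated squaring mod 8: 43^1 = 3, 43^2 = 1, 43^4 = 1
Test divisors in increasing order:
  k=1: 43^1 = 3 mod 8
  k=2: 43^2 = 1 mod 8  <- first divisor giving 1
Order = 2

2


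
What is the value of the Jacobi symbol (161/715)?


Compute (161/715) via quadratic reciprocity:
  reciprocity: (161/715) -> +(715/161)
  reduce: (71/161)
  reciprocity: (71/161) -> +(161/71)
  reduce: (19/71)
  reciprocity: (19/71) -> -(71/19)
  reduce: (14/19)
  pull out 2: (2/19) = -1  (since 19 mod 8 = 3)
  reciprocity: (7/19) -> -(19/7)
  reduce: (5/7)
  reciprocity: (5/7) -> +(7/5)
  reduce: (2/5)
  pull out 2: (2/5) = -1  (since 5 mod 8 = 5)
  (1/5) = 1
Product of signs = 1

1


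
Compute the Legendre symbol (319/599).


p = 599 is prime, so compute (319/599) with the reciprocity algorithm (Jacobi-symbol steps: pull out 2s via (2/n), flip via reciprocity, reduce):
  reciprocity: (319/599) -> -(599/319)
  reduce: (280/319)
  pull out 2: (2/319) = +1  (since 319 mod 8 = 7)
  pull out 2: (2/319) = +1  (since 319 mod 8 = 7)
  pull out 2: (2/319) = +1  (since 319 mod 8 = 7)
  reciprocity: (35/319) -> -(319/35)
  reduce: (4/35)
  pull out 2: (2/35) = -1  (since 35 mod 8 = 3)
  pull out 2: (2/35) = -1  (since 35 mod 8 = 3)
  (1/35) = 1
Product of signs = 1
(319/599) = 1

1


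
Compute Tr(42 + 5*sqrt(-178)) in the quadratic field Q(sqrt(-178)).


Tr(a + b*sqrt(d)) = (a + b*sqrt(d)) + (a - b*sqrt(d)) = 2a
= 2 * (42)
= 84

84


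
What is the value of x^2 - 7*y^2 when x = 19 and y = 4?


x^2 - d*y^2
= 19^2 - 7*4^2
= 361 - 112
= 249

249


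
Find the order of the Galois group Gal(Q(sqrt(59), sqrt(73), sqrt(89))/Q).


The 3 square roots of distinct primes are multiplicatively independent over Q,
so [K:Q] = 2^3 and Gal(K/Q) is isomorphic to (Z/2Z)^3.
|Gal| = 2^3 = 8

8


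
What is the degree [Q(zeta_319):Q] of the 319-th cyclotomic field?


The degree equals Euler's totient phi(319).
319 = 11 * 29
phi(319) = 280

280


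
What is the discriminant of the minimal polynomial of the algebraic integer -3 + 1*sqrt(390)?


The element -3 + 1*sqrt(390) has minimal polynomial:
x^2 + 6*x - 381
Discriminant = (6)^2 - 4*(-381)
= 36 + 1524
= 1560

1560


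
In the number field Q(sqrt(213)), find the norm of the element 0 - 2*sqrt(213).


N(a + b*sqrt(d)) = a^2 - d*b^2
= (0)^2 - (213)*(-2)^2
= 0 - 852
= -852

-852


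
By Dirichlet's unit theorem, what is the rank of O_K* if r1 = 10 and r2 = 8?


By Dirichlet's unit theorem:
rank = r1 + r2 - 1
= 10 + 8 - 1
= 17

17


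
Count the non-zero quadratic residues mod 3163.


For prime p, the number of non-zero quadratic residues is (p-1)/2.
= (3163-1)/2
= 1581

1581


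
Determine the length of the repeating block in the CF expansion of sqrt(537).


Run the CF algorithm for sqrt(537).
a_0 = floor(sqrt(537)) = 23; set m_0=0, q_0=1.
Recurrence: m' = q*a - m,  q' = (d - m'^2)/q,  a' = floor((a_0 + m')/q').
  step 1: m=23, q=8, a=5
  step 2: m=17, q=31, a=1
  step 3: m=14, q=11, a=3
  step 4: m=19, q=16, a=2
  step 5: m=13, q=23, a=1
  step 6: m=10, q=19, a=1
  step 7: m=9, q=24, a=1
  step 8: m=15, q=13, a=2
  step 9: m=11, q=32, a=1
  step 10: m=21, q=3, a=14
  step 11: m=21, q=32, a=1
  step 12: m=11, q=13, a=2
  step 13: m=15, q=24, a=1
  step 14: m=9, q=19, a=1
  step 15: m=10, q=23, a=1
  step 16: m=13, q=16, a=2
  step 17: m=19, q=11, a=3
  step 18: m=14, q=31, a=1
  step 19: m=17, q=8, a=5
  step 20: m=23, q=1, a=46
a_20 = 2*a_0 = 46, so the period closes here.
sqrt(537) = [23; 5, 1, 3, 2, 1, 1, 1, 2, 1, 14, 1, 2, 1, 1, 1, 2, 3, 1, 5, 46]
Period length = 20

20


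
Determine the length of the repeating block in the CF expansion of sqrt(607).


Run the CF algorithm for sqrt(607).
a_0 = floor(sqrt(607)) = 24; set m_0=0, q_0=1.
Recurrence: m' = q*a - m,  q' = (d - m'^2)/q,  a' = floor((a_0 + m')/q').
  step 1: m=24, q=31, a=1
  step 2: m=7, q=18, a=1
  step 3: m=11, q=27, a=1
  step 4: m=16, q=13, a=3
  step 5: m=23, q=6, a=7
  step 6: m=19, q=41, a=1
  step 7: m=22, q=3, a=15
  step 8: m=23, q=26, a=1
  step 9: m=3, q=23, a=1
  step 10: m=20, q=9, a=4
  step 11: m=16, q=39, a=1
  step 12: m=23, q=2, a=23
  step 13: m=23, q=39, a=1
  step 14: m=16, q=9, a=4
  step 15: m=20, q=23, a=1
  step 16: m=3, q=26, a=1
  step 17: m=23, q=3, a=15
  step 18: m=22, q=41, a=1
  step 19: m=19, q=6, a=7
  step 20: m=23, q=13, a=3
  step 21: m=16, q=27, a=1
  step 22: m=11, q=18, a=1
  step 23: m=7, q=31, a=1
  step 24: m=24, q=1, a=48
a_24 = 2*a_0 = 48, so the period closes here.
sqrt(607) = [24; 1, 1, 1, 3, 7, 1, 15, 1, 1, 4, 1, 23, 1, 4, 1, 1, 15, 1, 7, 3, 1, 1, 1, 48]
Period length = 24

24


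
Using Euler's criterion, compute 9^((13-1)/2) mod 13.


p = 13 is prime and the exponent is (p-1)/2 = 6, so by Euler's criterion 9^6 = (9/13) = +1 or -1 mod 13.
Compute by square-and-multiply:
  6 = 4 + 2 (binary 110)
  Repeated squaring mod 13: 9^1 = 9, 9^2 = 3, 9^4 = 9
  9^6 = 9^4 * 9^2 = 9 * 3 mod 13
    9 * 3 = 27 = 1 mod 13
  9^6 = 1 mod 13
Result 1: 9 is a quadratic residue mod 13.
9^6 mod 13 = 1

1


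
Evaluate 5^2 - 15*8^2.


x^2 - d*y^2
= 5^2 - 15*8^2
= 25 - 960
= -935

-935


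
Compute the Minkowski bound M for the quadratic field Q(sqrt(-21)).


d = -21, d mod 4 = 3, so disc(K) = 4d = -84; |disc(K)| = 84
Imaginary quadratic field, so n = 2, s = r2 = 1, r1 = 0
M = (n!/n^n) * (4/pi)^s * sqrt(|disc(K)|) = (2!/2^2) * (4/pi)^1 * sqrt(84)
= 0.5 * 1.273240 * 9.165151
= 5.8347

5.8347


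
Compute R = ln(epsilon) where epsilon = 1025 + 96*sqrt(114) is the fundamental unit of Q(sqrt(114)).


epsilon = 1025 + 96*sqrt(114)
= 2049.9995
R = ln(2049.9995)
= 7.6256

7.6256


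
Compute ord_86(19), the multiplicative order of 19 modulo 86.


We want ord_86(19), the smallest k >= 1 with 19^k = 1 mod 86.
n = 86 = 2 * 43, phi(86) = 42; the order divides phi(n).
Divisors of 42: 1, 2, 3, 6, 7, 14, 21, 42
Repeated squaring mod 86: 19^1 = 19, 19^2 = 17, 19^4 = 31, 19^8 = 15, 19^16 = 53, 19^32 = 57
Test divisors in increasing order:
  k=1: 19^1 = 19 mod 86
  k=2: 19^2 = 17 mod 86
  k=3: 19^3 = 17 * 19 = 65 mod 86
  k=6: 19^6 = 31 * 17 = 11 mod 86
  k=7: 19^7 = 31 * 17 * 19 = 37 mod 86
  k=14: 19^14 = 15 * 31 * 17 = 79 mod 86
  k=21: 19^21 = 53 * 31 * 19 = 85 mod 86
  k=42: 19^42 = 57 * 15 * 17 = 1 mod 86  <- first divisor giving 1
Order = 42

42


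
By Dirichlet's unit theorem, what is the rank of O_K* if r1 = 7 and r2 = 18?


By Dirichlet's unit theorem:
rank = r1 + r2 - 1
= 7 + 18 - 1
= 24

24


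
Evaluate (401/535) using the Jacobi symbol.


Compute (401/535) via quadratic reciprocity:
  reciprocity: (401/535) -> +(535/401)
  reduce: (134/401)
  pull out 2: (2/401) = +1  (since 401 mod 8 = 1)
  reciprocity: (67/401) -> +(401/67)
  reduce: (66/67)
  pull out 2: (2/67) = -1  (since 67 mod 8 = 3)
  reciprocity: (33/67) -> +(67/33)
  reduce: (1/33)
  (1/33) = 1
Product of signs = -1

-1


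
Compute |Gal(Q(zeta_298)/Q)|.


|Gal(Q(zeta_298)/Q)| = phi(298)
= 148

148


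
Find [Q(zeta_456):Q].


The degree equals Euler's totient phi(456).
456 = 2^3 * 3 * 19
phi(456) = 144

144


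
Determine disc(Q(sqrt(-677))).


For K = Q(sqrt(d)) with d squarefree: disc(K) = d if d = 1 mod 4, and disc(K) = 4d if d = 2 or 3 mod 4.
Here d = -677, and d mod 4 = 3.
d = 3 mod 4, not 1 (O_K = Z[sqrt(d)]), so disc(K) = 4d = 4 * (-677) = -2708

-2708


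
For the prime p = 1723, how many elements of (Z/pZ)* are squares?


For prime p, the number of non-zero quadratic residues is (p-1)/2.
= (1723-1)/2
= 861

861


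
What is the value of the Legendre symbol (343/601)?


p = 601 is prime, so compute (343/601) with the reciprocity algorithm (Jacobi-symbol steps: pull out 2s via (2/n), flip via reciprocity, reduce):
  reciprocity: (343/601) -> +(601/343)
  reduce: (258/343)
  pull out 2: (2/343) = +1  (since 343 mod 8 = 7)
  reciprocity: (129/343) -> +(343/129)
  reduce: (85/129)
  reciprocity: (85/129) -> +(129/85)
  reduce: (44/85)
  pull out 2: (2/85) = -1  (since 85 mod 8 = 5)
  pull out 2: (2/85) = -1  (since 85 mod 8 = 5)
  reciprocity: (11/85) -> +(85/11)
  reduce: (8/11)
  pull out 2: (2/11) = -1  (since 11 mod 8 = 3)
  pull out 2: (2/11) = -1  (since 11 mod 8 = 3)
  pull out 2: (2/11) = -1  (since 11 mod 8 = 3)
  (1/11) = 1
Product of signs = -1
(343/601) = -1

-1


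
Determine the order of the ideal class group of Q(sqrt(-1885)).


K = Q(sqrt(-1885)). d mod 4 = 3, so D = disc(K) = 4d = -7540
h(K) equals the number of primitive reduced positive-definite forms (a, b, c) = a*x^2 + b*x*y + c*y^2 with b^2 - 4ac = D,
where reduced means |b| <= a <= c, with b >= 0 whenever |b| = a or a = c, and primitive means gcd(a, b, c) = 1.
Reduced forces 3a^2 <= |D| = 7540, so 1 <= a <= 50; b must have the parity of D, and c = (b^2 - D)/(4a) must be an integer >= a.
Enumerate a = 1..50, b in [-a, a]:
  a=1: (1, 0, 1885)  [1]
  a=2: (2, 2, 943)  [1]
  a=3..4: none
  a=5: (5, 0, 377)  [1]
  a=6..9: none
  a=10: (10, 10, 191)  [1]
  a=11..12: none
  a=13: (13, 0, 145)  [1]
  a=14..16: none
  a=17: (17, -12, 113), (17, 12, 113)  [2]
  a=18..22: none
  a=23: (23, -2, 82), (23, 2, 82)  [2]
  a=24..25: none
  a=26: (26, 26, 79)  [1]
  a=27..28: none
  a=29: (29, 0, 65)  [1]
  a=30..33: none
  a=34: (34, -22, 59), (34, 22, 59)  [2]
  a=35..40: none
  a=41: (41, -2, 46), (41, 2, 46)  [2]
  a=42..46: none
  a=47: (47, 36, 47)  [1]
  a=48..50: none
Total reduced forms: 1 + 1 + 1 + 1 + 1 + 2 + 2 + 1 + 1 + 2 + 2 + 1 = 16
h = 16

16


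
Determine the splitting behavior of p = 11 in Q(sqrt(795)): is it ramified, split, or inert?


K = Q(sqrt(795)). Since d mod 4 = 3, disc(K) = 3180.
Check p | disc: 3180 mod 11 = 1.
p does not divide disc. Compute Legendre symbol (d/p):
3^((11-1)/2) mod 11 = 1
(d/p) = 1, so p splits: (p) = P*P' with e=1, f=1, g=2.
Therefore p is split.

split


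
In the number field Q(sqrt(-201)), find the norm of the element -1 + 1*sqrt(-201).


N(a + b*sqrt(d)) = a^2 - d*b^2
= (-1)^2 - (-201)*(1)^2
= 1 + 201
= 202

202


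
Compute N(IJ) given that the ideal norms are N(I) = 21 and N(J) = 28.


N(IJ) = N(I) * N(J)
= 21 * 28
= 588

588


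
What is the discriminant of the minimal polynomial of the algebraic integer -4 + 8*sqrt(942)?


The element -4 + 8*sqrt(942) has minimal polynomial:
x^2 + 8*x - 60272
Discriminant = (8)^2 - 4*(-60272)
= 64 + 241088
= 241152

241152


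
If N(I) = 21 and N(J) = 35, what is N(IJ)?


N(IJ) = N(I) * N(J)
= 21 * 35
= 735

735


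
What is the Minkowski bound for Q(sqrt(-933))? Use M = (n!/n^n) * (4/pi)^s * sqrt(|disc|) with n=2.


d = -933, d mod 4 = 3, so disc(K) = 4d = -3732; |disc(K)| = 3732
Imaginary quadratic field, so n = 2, s = r2 = 1, r1 = 0
M = (n!/n^n) * (4/pi)^s * sqrt(|disc(K)|) = (2!/2^2) * (4/pi)^1 * sqrt(3732)
= 0.5 * 1.273240 * 61.090097
= 38.8912

38.8912


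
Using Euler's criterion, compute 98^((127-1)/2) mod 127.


p = 127 is prime and the exponent is (p-1)/2 = 63, so by Euler's criterion 98^63 = (98/127) = +1 or -1 mod 127.
Compute by square-and-multiply:
  63 = 32 + 16 + 8 + 4 + 2 + 1 (binary 111111)
  Repeated squaring mod 127: 98^1 = 98, 98^2 = 79, 98^4 = 18, 98^8 = 70, 98^16 = 74, 98^32 = 15
  98^63 = 98^32 * 98^16 * 98^8 * 98^4 * 98^2 * 98^1 = 15 * 74 * 70 * 18 * 79 * 98 mod 127
    15 * 74 = 1110 = 94 mod 127
    94 * 70 = 6580 = 103 mod 127
    103 * 18 = 1854 = 76 mod 127
    76 * 79 = 6004 = 35 mod 127
    35 * 98 = 3430 = 1 mod 127
  98^63 = 1 mod 127
Result 1: 98 is a quadratic residue mod 127.
98^63 mod 127 = 1

1


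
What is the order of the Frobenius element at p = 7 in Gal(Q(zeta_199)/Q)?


The Frobenius at p in Gal(Q(zeta_n)/Q) = (Z/nZ)* is the class of p, so its order is ord_199(7), the smallest k >= 1 with 7^k = 1 mod 199.
n = 199 = 199, phi(199) = 198; the order divides phi(n).
Divisors of 198: 1, 2, 3, 6, 9, 11, 18, 22, 33, 66, 99, 198
Repeated squaring mod 199: 7^1 = 7, 7^2 = 49, 7^4 = 13, 7^8 = 169, 7^16 = 104, 7^32 = 70, 7^64 = 124, 7^128 = 53
Test divisors in increasing order:
  k=1: 7^1 = 7 mod 199
  k=2: 7^2 = 49 mod 199
  k=3: 7^3 = 49 * 7 = 144 mod 199
  k=6: 7^6 = 13 * 49 = 40 mod 199
  k=9: 7^9 = 169 * 7 = 188 mod 199
  k=11: 7^11 = 169 * 49 * 7 = 58 mod 199
  k=18: 7^18 = 104 * 49 = 121 mod 199
  k=22: 7^22 = 104 * 13 * 49 = 180 mod 199
  k=33: 7^33 = 70 * 7 = 92 mod 199
  k=66: 7^66 = 124 * 49 = 106 mod 199
  k=99: 7^99 = 124 * 70 * 49 * 7 = 1 mod 199  <- first divisor giving 1
Order = 99

99


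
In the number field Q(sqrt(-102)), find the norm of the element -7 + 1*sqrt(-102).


N(a + b*sqrt(d)) = a^2 - d*b^2
= (-7)^2 - (-102)*(1)^2
= 49 + 102
= 151

151


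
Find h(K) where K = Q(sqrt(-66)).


K = Q(sqrt(-66)). d mod 4 = 2, so D = disc(K) = 4d = -264
h(K) equals the number of primitive reduced positive-definite forms (a, b, c) = a*x^2 + b*x*y + c*y^2 with b^2 - 4ac = D,
where reduced means |b| <= a <= c, with b >= 0 whenever |b| = a or a = c, and primitive means gcd(a, b, c) = 1.
Reduced forces 3a^2 <= |D| = 264, so 1 <= a <= 9; b must have the parity of D, and c = (b^2 - D)/(4a) must be an integer >= a.
Enumerate a = 1..9, b in [-a, a]:
  a=1: (1, 0, 66)  [1]
  a=2: (2, 0, 33)  [1]
  a=3: (3, 0, 22)  [1]
  a=4: none
  a=5: (5, -4, 14), (5, 4, 14)  [2]
  a=6: (6, 0, 11)  [1]
  a=7: (7, -4, 10), (7, 4, 10)  [2]
  a=8..9: none
Total reduced forms: 1 + 1 + 1 + 2 + 1 + 2 = 8
h = 8

8


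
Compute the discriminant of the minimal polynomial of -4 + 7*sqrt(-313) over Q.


The element -4 + 7*sqrt(-313) has minimal polynomial:
x^2 + 8*x + 15353
Discriminant = (8)^2 - 4*(15353)
= 64 - 61412
= -61348

-61348


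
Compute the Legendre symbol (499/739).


p = 739 is prime, so compute (499/739) with the reciprocity algorithm (Jacobi-symbol steps: pull out 2s via (2/n), flip via reciprocity, reduce):
  reciprocity: (499/739) -> -(739/499)
  reduce: (240/499)
  pull out 2: (2/499) = -1  (since 499 mod 8 = 3)
  pull out 2: (2/499) = -1  (since 499 mod 8 = 3)
  pull out 2: (2/499) = -1  (since 499 mod 8 = 3)
  pull out 2: (2/499) = -1  (since 499 mod 8 = 3)
  reciprocity: (15/499) -> -(499/15)
  reduce: (4/15)
  pull out 2: (2/15) = +1  (since 15 mod 8 = 7)
  pull out 2: (2/15) = +1  (since 15 mod 8 = 7)
  (1/15) = 1
Product of signs = 1
(499/739) = 1

1


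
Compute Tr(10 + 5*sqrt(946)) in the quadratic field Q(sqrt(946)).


Tr(a + b*sqrt(d)) = (a + b*sqrt(d)) + (a - b*sqrt(d)) = 2a
= 2 * (10)
= 20

20


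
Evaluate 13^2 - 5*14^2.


x^2 - d*y^2
= 13^2 - 5*14^2
= 169 - 980
= -811

-811


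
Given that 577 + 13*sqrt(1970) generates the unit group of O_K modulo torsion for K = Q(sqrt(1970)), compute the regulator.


epsilon = 577 + 13*sqrt(1970)
= 1154.0009
R = ln(1154.0009)
= 7.0510

7.0510


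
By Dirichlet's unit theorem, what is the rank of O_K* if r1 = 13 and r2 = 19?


By Dirichlet's unit theorem:
rank = r1 + r2 - 1
= 13 + 19 - 1
= 31

31


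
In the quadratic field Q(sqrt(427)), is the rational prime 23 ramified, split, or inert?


K = Q(sqrt(427)). Since d mod 4 = 3, disc(K) = 1708.
Check p | disc: 1708 mod 23 = 6.
p does not divide disc. Compute Legendre symbol (d/p):
13^((23-1)/2) mod 23 = 1
(d/p) = 1, so p splits: (p) = P*P' with e=1, f=1, g=2.
Therefore p is split.

split


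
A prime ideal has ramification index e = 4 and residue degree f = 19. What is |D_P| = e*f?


|D_P| = e * f
= 4 * 19
= 76

76


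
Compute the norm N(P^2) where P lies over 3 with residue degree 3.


N(P^a) = p^(a*f)
= 3^(2*3)
= 3^6
= 729

729


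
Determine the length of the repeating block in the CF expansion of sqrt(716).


Run the CF algorithm for sqrt(716).
a_0 = floor(sqrt(716)) = 26; set m_0=0, q_0=1.
Recurrence: m' = q*a - m,  q' = (d - m'^2)/q,  a' = floor((a_0 + m')/q').
  step 1: m=26, q=40, a=1
  step 2: m=14, q=13, a=3
  step 3: m=25, q=7, a=7
  step 4: m=24, q=20, a=2
  step 5: m=16, q=23, a=1
  step 6: m=7, q=29, a=1
  step 7: m=22, q=8, a=6
  step 8: m=26, q=5, a=10
  step 9: m=24, q=28, a=1
  step 10: m=4, q=25, a=1
  step 11: m=21, q=11, a=4
  step 12: m=23, q=17, a=2
  step 13: m=11, q=35, a=1
  step 14: m=24, q=4, a=12
  step 15: m=24, q=35, a=1
  step 16: m=11, q=17, a=2
  step 17: m=23, q=11, a=4
  step 18: m=21, q=25, a=1
  step 19: m=4, q=28, a=1
  step 20: m=24, q=5, a=10
  step 21: m=26, q=8, a=6
  step 22: m=22, q=29, a=1
  step 23: m=7, q=23, a=1
  step 24: m=16, q=20, a=2
  step 25: m=24, q=7, a=7
  step 26: m=25, q=13, a=3
  step 27: m=14, q=40, a=1
  step 28: m=26, q=1, a=52
a_28 = 2*a_0 = 52, so the period closes here.
sqrt(716) = [26; 1, 3, 7, 2, 1, 1, 6, 10, 1, 1, 4, 2, 1, 12, 1, 2, 4, 1, 1, 10, 6, 1, 1, 2, 7, 3, 1, 52]
Period length = 28

28


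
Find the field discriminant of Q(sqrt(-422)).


For K = Q(sqrt(d)) with d squarefree: disc(K) = d if d = 1 mod 4, and disc(K) = 4d if d = 2 or 3 mod 4.
Here d = -422, and d mod 4 = 2.
d = 2 mod 4, not 1 (O_K = Z[sqrt(d)]), so disc(K) = 4d = 4 * (-422) = -1688

-1688


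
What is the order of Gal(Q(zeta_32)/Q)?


|Gal(Q(zeta_32)/Q)| = phi(32)
= 16

16


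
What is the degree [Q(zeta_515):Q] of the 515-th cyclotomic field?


The degree equals Euler's totient phi(515).
515 = 5 * 103
phi(515) = 408

408


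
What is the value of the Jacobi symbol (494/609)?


Compute (494/609) via quadratic reciprocity:
  pull out 2: (2/609) = +1  (since 609 mod 8 = 1)
  reciprocity: (247/609) -> +(609/247)
  reduce: (115/247)
  reciprocity: (115/247) -> -(247/115)
  reduce: (17/115)
  reciprocity: (17/115) -> +(115/17)
  reduce: (13/17)
  reciprocity: (13/17) -> +(17/13)
  reduce: (4/13)
  pull out 2: (2/13) = -1  (since 13 mod 8 = 5)
  pull out 2: (2/13) = -1  (since 13 mod 8 = 5)
  (1/13) = 1
Product of signs = -1

-1


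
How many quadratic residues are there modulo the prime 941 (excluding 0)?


For prime p, the number of non-zero quadratic residues is (p-1)/2.
= (941-1)/2
= 470

470


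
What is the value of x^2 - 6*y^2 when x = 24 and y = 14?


x^2 - d*y^2
= 24^2 - 6*14^2
= 576 - 1176
= -600

-600


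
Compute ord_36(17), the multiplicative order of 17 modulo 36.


We want ord_36(17), the smallest k >= 1 with 17^k = 1 mod 36.
n = 36 = 2^2 * 3^2, phi(36) = 12; the order divides phi(n).
Divisors of 12: 1, 2, 3, 4, 6, 12
Repeated squaring mod 36: 17^1 = 17, 17^2 = 1, 17^4 = 1, 17^8 = 1
Test divisors in increasing order:
  k=1: 17^1 = 17 mod 36
  k=2: 17^2 = 1 mod 36  <- first divisor giving 1
Order = 2

2


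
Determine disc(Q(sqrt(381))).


For K = Q(sqrt(d)) with d squarefree: disc(K) = d if d = 1 mod 4, and disc(K) = 4d if d = 2 or 3 mod 4.
Here d = 381, and d mod 4 = 1.
d = 1 mod 4 (O_K = Z[(1+sqrt(d))/2]), so disc(K) = d = 381

381


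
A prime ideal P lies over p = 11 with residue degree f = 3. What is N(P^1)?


N(P^a) = p^(a*f)
= 11^(1*3)
= 11^3
= 1331

1331


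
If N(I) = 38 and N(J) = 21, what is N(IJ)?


N(IJ) = N(I) * N(J)
= 38 * 21
= 798

798


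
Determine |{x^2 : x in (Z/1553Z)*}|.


For prime p, the number of non-zero quadratic residues is (p-1)/2.
= (1553-1)/2
= 776

776


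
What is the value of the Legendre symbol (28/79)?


p = 79 is prime, so compute (28/79) with the reciprocity algorithm (Jacobi-symbol steps: pull out 2s via (2/n), flip via reciprocity, reduce):
  pull out 2: (2/79) = +1  (since 79 mod 8 = 7)
  pull out 2: (2/79) = +1  (since 79 mod 8 = 7)
  reciprocity: (7/79) -> -(79/7)
  reduce: (2/7)
  pull out 2: (2/7) = +1  (since 7 mod 8 = 7)
  (1/7) = 1
Product of signs = -1
(28/79) = -1

-1


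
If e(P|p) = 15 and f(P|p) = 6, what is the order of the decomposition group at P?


|D_P| = e * f
= 15 * 6
= 90

90


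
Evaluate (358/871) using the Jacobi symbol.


Compute (358/871) via quadratic reciprocity:
  pull out 2: (2/871) = +1  (since 871 mod 8 = 7)
  reciprocity: (179/871) -> -(871/179)
  reduce: (155/179)
  reciprocity: (155/179) -> -(179/155)
  reduce: (24/155)
  pull out 2: (2/155) = -1  (since 155 mod 8 = 3)
  pull out 2: (2/155) = -1  (since 155 mod 8 = 3)
  pull out 2: (2/155) = -1  (since 155 mod 8 = 3)
  reciprocity: (3/155) -> -(155/3)
  reduce: (2/3)
  pull out 2: (2/3) = -1  (since 3 mod 8 = 3)
  (1/3) = 1
Product of signs = -1

-1


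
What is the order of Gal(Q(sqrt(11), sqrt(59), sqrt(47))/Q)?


The 3 square roots of distinct primes are multiplicatively independent over Q,
so [K:Q] = 2^3 and Gal(K/Q) is isomorphic to (Z/2Z)^3.
|Gal| = 2^3 = 8

8


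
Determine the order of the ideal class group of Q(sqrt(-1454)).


K = Q(sqrt(-1454)). d mod 4 = 2, so D = disc(K) = 4d = -5816
h(K) equals the number of primitive reduced positive-definite forms (a, b, c) = a*x^2 + b*x*y + c*y^2 with b^2 - 4ac = D,
where reduced means |b| <= a <= c, with b >= 0 whenever |b| = a or a = c, and primitive means gcd(a, b, c) = 1.
Reduced forces 3a^2 <= |D| = 5816, so 1 <= a <= 44; b must have the parity of D, and c = (b^2 - D)/(4a) must be an integer >= a.
Enumerate a = 1..44, b in [-a, a]:
  a=1: (1, 0, 1454)  [1]
  a=2: (2, 0, 727)  [1]
  a=3: (3, -2, 485), (3, 2, 485)  [2]
  a=4: none
  a=5: (5, -2, 291), (5, 2, 291)  [2]
  a=6: (6, -4, 243), (6, 4, 243)  [2]
  a=7: (7, -6, 209), (7, 6, 209)  [2]
  a=8: none
  a=9: (9, -4, 162), (9, 4, 162)  [2]
  a=10: (10, -8, 147), (10, 8, 147)  [2]
  a=11: (11, -6, 133), (11, 6, 133)  [2]
  a=12..13: none
  a=14: (14, -8, 105), (14, 8, 105)  [2]
  a=15: (15, -8, 98), (15, -2, 97), (15, 2, 97), (15, 8, 98)  [4]
  a=16: none
  a=17: (17, -10, 87), (17, 10, 87)  [2]
  a=18: (18, -4, 81), (18, 4, 81)  [2]
  a=19: (19, -6, 77), (19, 6, 77)  [2]
  a=20: none
  a=21: (21, -20, 74), (21, -8, 70), (21, 8, 70), (21, 20, 74)  [4]
  a=22: (22, -16, 69), (22, 16, 69)  [2]
  a=23: (23, -16, 66), (23, 16, 66)  [2]
  a=24: none
  a=25: (25, -22, 63), (25, 22, 63)  [2]
  a=26: none
  a=27: (27, -4, 54), (27, 4, 54)  [2]
  a=28: none
  a=29: (29, -10, 51), (29, 10, 51)  [2]
  a=30: (30, -28, 55), (30, -8, 49), (30, 8, 49), (30, 28, 55)  [4]
  a=31..32: none
  a=33: (33, -28, 50), (33, -16, 46), (33, 16, 46), (33, 28, 50)  [4]
  a=34: (34, -24, 47), (34, 24, 47)  [2]
  a=35: (35, -22, 45), (35, -8, 42), (35, 8, 42), (35, 22, 45)  [4]
  a=36: none
  a=37: (37, -20, 42), (37, 20, 42)  [2]
  a=38: (38, -32, 45), (38, 32, 45)  [2]
  a=39..44: none
Total reduced forms: 1 + 1 + 2 + 2 + 2 + 2 + 2 + 2 + 2 + 2 + 4 + 2 + 2 + 2 + 4 + 2 + 2 + 2 + 2 + 2 + 4 + 4 + 2 + 4 + 2 + 2 = 60
h = 60

60


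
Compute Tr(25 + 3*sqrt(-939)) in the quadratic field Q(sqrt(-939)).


Tr(a + b*sqrt(d)) = (a + b*sqrt(d)) + (a - b*sqrt(d)) = 2a
= 2 * (25)
= 50

50


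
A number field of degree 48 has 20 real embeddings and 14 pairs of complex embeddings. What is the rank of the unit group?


By Dirichlet's unit theorem:
rank = r1 + r2 - 1
= 20 + 14 - 1
= 33

33


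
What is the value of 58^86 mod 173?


p = 173 is prime and the exponent is (p-1)/2 = 86, so by Euler's criterion 58^86 = (58/173) = +1 or -1 mod 173.
Compute by square-and-multiply:
  86 = 64 + 16 + 4 + 2 (binary 1010110)
  Repeated squaring mod 173: 58^1 = 58, 58^2 = 77, 58^4 = 47, 58^8 = 133, 58^16 = 43, 58^32 = 119, 58^64 = 148
  58^86 = 58^64 * 58^16 * 58^4 * 58^2 = 148 * 43 * 47 * 77 mod 173
    148 * 43 = 6364 = 136 mod 173
    136 * 47 = 6392 = 164 mod 173
    164 * 77 = 12628 = 172 mod 173
  58^86 = 172 mod 173
Result 172 = p - 1 = -1 mod 173: 58 is a quadratic non-residue mod 173. As a residue in [0, p-1] the value is 172.
58^86 mod 173 = 172

172


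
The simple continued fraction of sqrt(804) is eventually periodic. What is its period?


Run the CF algorithm for sqrt(804).
a_0 = floor(sqrt(804)) = 28; set m_0=0, q_0=1.
Recurrence: m' = q*a - m,  q' = (d - m'^2)/q,  a' = floor((a_0 + m')/q').
  step 1: m=28, q=20, a=2
  step 2: m=12, q=33, a=1
  step 3: m=21, q=11, a=4
  step 4: m=23, q=25, a=2
  step 5: m=27, q=3, a=18
  step 6: m=27, q=25, a=2
  step 7: m=23, q=11, a=4
  step 8: m=21, q=33, a=1
  step 9: m=12, q=20, a=2
  step 10: m=28, q=1, a=56
a_10 = 2*a_0 = 56, so the period closes here.
sqrt(804) = [28; 2, 1, 4, 2, 18, 2, 4, 1, 2, 56]
Period length = 10

10


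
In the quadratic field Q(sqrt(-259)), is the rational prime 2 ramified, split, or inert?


K = Q(sqrt(-259)). Since d mod 4 = 1, disc(K) = -259.
Check p | disc: -259 mod 2 = 1.
p=2 does not divide disc (d is 1 mod 4). 2 splits iff d = 1 mod 8.
d mod 8 = 5, so (d/2) = -1.
(d/p) = -1, so p is inert: (p) stays prime with e=1, f=2, g=1.
Therefore p is inert.

inert


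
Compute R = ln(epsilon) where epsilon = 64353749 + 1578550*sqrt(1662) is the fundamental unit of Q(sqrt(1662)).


epsilon = 64353749 + 1578550*sqrt(1662)
= 1.2871e+08
R = ln(1.2871e+08)
= 18.6731

18.6731


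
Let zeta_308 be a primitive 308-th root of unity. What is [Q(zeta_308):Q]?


The degree equals Euler's totient phi(308).
308 = 2^2 * 7 * 11
phi(308) = 120

120


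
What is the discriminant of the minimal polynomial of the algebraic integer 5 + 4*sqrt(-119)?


The element 5 + 4*sqrt(-119) has minimal polynomial:
x^2 - 10*x + 1929
Discriminant = (-10)^2 - 4*(1929)
= 100 - 7716
= -7616

-7616


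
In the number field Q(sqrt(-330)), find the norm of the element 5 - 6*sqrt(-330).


N(a + b*sqrt(d)) = a^2 - d*b^2
= (5)^2 - (-330)*(-6)^2
= 25 + 11880
= 11905

11905


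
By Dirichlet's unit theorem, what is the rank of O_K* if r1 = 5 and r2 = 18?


By Dirichlet's unit theorem:
rank = r1 + r2 - 1
= 5 + 18 - 1
= 22

22


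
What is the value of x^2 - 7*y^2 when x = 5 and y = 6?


x^2 - d*y^2
= 5^2 - 7*6^2
= 25 - 252
= -227

-227


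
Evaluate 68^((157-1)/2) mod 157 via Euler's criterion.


p = 157 is prime and the exponent is (p-1)/2 = 78, so by Euler's criterion 68^78 = (68/157) = +1 or -1 mod 157.
Compute by square-and-multiply:
  78 = 64 + 8 + 4 + 2 (binary 1001110)
  Repeated squaring mod 157: 68^1 = 68, 68^2 = 71, 68^4 = 17, 68^8 = 132, 68^16 = 154, 68^32 = 9, 68^64 = 81
  68^78 = 68^64 * 68^8 * 68^4 * 68^2 = 81 * 132 * 17 * 71 mod 157
    81 * 132 = 10692 = 16 mod 157
    16 * 17 = 272 = 115 mod 157
    115 * 71 = 8165 = 1 mod 157
  68^78 = 1 mod 157
Result 1: 68 is a quadratic residue mod 157.
68^78 mod 157 = 1

1


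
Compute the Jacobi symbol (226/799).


Compute (226/799) via quadratic reciprocity:
  pull out 2: (2/799) = +1  (since 799 mod 8 = 7)
  reciprocity: (113/799) -> +(799/113)
  reduce: (8/113)
  pull out 2: (2/113) = +1  (since 113 mod 8 = 1)
  pull out 2: (2/113) = +1  (since 113 mod 8 = 1)
  pull out 2: (2/113) = +1  (since 113 mod 8 = 1)
  (1/113) = 1
Product of signs = 1

1


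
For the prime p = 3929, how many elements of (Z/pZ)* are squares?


For prime p, the number of non-zero quadratic residues is (p-1)/2.
= (3929-1)/2
= 1964

1964


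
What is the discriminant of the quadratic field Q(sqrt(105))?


For K = Q(sqrt(d)) with d squarefree: disc(K) = d if d = 1 mod 4, and disc(K) = 4d if d = 2 or 3 mod 4.
Here d = 105, and d mod 4 = 1.
d = 1 mod 4 (O_K = Z[(1+sqrt(d))/2]), so disc(K) = d = 105

105


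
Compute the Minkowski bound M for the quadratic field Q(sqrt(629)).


d = 629, d mod 4 = 1, so disc(K) = d = 629; |disc(K)| = 629
Real quadratic field, so n = 2, s = r2 = 0, r1 = 2
M = (n!/n^n) * (4/pi)^s * sqrt(|disc(K)|) = (2!/2^2) * (4/pi)^0 * sqrt(629)
= 0.5 * 1.000000 * 25.079872
= 12.5399

12.5399


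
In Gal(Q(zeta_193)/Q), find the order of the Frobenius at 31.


The Frobenius at p in Gal(Q(zeta_n)/Q) = (Z/nZ)* is the class of p, so its order is ord_193(31), the smallest k >= 1 with 31^k = 1 mod 193.
n = 193 = 193, phi(193) = 192; the order divides phi(n).
Divisors of 192: 1, 2, 3, 4, 6, 8, 12, 16, 24, 32, 48, 64, 96, 192
Repeated squaring mod 193: 31^1 = 31, 31^2 = 189, 31^4 = 16, 31^8 = 63, 31^16 = 109, 31^32 = 108, 31^64 = 84, 31^128 = 108
Test divisors in increasing order:
  k=1: 31^1 = 31 mod 193
  k=2: 31^2 = 189 mod 193
  k=3: 31^3 = 189 * 31 = 69 mod 193
  k=4: 31^4 = 16 mod 193
  k=6: 31^6 = 16 * 189 = 129 mod 193
  k=8: 31^8 = 63 mod 193
  k=12: 31^12 = 63 * 16 = 43 mod 193
  k=16: 31^16 = 109 mod 193
  k=24: 31^24 = 109 * 63 = 112 mod 193
  k=32: 31^32 = 108 mod 193
  k=48: 31^48 = 108 * 109 = 192 mod 193
  k=64: 31^64 = 84 mod 193
  k=96: 31^96 = 84 * 108 = 1 mod 193  <- first divisor giving 1
Order = 96

96


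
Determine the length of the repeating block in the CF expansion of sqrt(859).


Run the CF algorithm for sqrt(859).
a_0 = floor(sqrt(859)) = 29; set m_0=0, q_0=1.
Recurrence: m' = q*a - m,  q' = (d - m'^2)/q,  a' = floor((a_0 + m')/q').
  step 1: m=29, q=18, a=3
  step 2: m=25, q=13, a=4
  step 3: m=27, q=10, a=5
  step 4: m=23, q=33, a=1
  step 5: m=10, q=23, a=1
  step 6: m=13, q=30, a=1
  step 7: m=17, q=19, a=2
  step 8: m=21, q=22, a=2
  step 9: m=23, q=15, a=3
  step 10: m=22, q=25, a=2
  step 11: m=28, q=3, a=19
  step 12: m=29, q=6, a=9
  step 13: m=25, q=39, a=1
  step 14: m=14, q=17, a=2
  step 15: m=20, q=27, a=1
  step 16: m=7, q=30, a=1
  step 17: m=23, q=11, a=4
  step 18: m=21, q=38, a=1
  step 19: m=17, q=15, a=3
  step 20: m=28, q=5, a=11
  step 21: m=27, q=26, a=2
  step 22: m=25, q=9, a=6
  step 23: m=29, q=2, a=29
  step 24: m=29, q=9, a=6
  step 25: m=25, q=26, a=2
  step 26: m=27, q=5, a=11
  step 27: m=28, q=15, a=3
  step 28: m=17, q=38, a=1
  step 29: m=21, q=11, a=4
  step 30: m=23, q=30, a=1
  step 31: m=7, q=27, a=1
  step 32: m=20, q=17, a=2
  step 33: m=14, q=39, a=1
  step 34: m=25, q=6, a=9
  step 35: m=29, q=3, a=19
  step 36: m=28, q=25, a=2
  step 37: m=22, q=15, a=3
  step 38: m=23, q=22, a=2
  step 39: m=21, q=19, a=2
  step 40: m=17, q=30, a=1
  step 41: m=13, q=23, a=1
  step 42: m=10, q=33, a=1
  step 43: m=23, q=10, a=5
  step 44: m=27, q=13, a=4
  step 45: m=25, q=18, a=3
  step 46: m=29, q=1, a=58
a_46 = 2*a_0 = 58, so the period closes here.
sqrt(859) = [29; 3, 4, 5, 1, 1, 1, 2, 2, 3, 2, 19, 9, 1, 2, 1, 1, 4, 1, 3, 11, 2, 6, 29, 6, 2, 11, 3, 1, 4, 1, 1, 2, 1, 9, 19, 2, 3, 2, 2, 1, 1, 1, 5, 4, 3, 58]
Period length = 46

46
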